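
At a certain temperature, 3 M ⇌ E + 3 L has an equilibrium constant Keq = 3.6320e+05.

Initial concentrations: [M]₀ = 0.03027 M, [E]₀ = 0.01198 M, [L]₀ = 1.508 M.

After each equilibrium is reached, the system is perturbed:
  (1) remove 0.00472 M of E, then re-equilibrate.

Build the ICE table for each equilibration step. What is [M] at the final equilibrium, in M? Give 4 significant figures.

Q₀ = 1481 vs Keq = 3.6320e+05 ⇒ Q<K, forward
Step 1:
                   M          E          L
  init       0.03027    0.01198      1.508
  Δ         -0.02443   0.008143    0.02443
  eq        0.005842    0.02012      1.532
  solve Keq expr → x = 0.008143; check Q = 3.6320e+05
Then remove 0.00472 M of E.
Step 2:
                   M          E          L
  init      0.005842     0.0154      1.532
  Δ       -4.7798e-04 1.5933e-04 4.7798e-04
  eq        0.005364    0.01556      1.533
  solve Keq expr → x = 1.5933e-04; check Q = 3.6320e+05

[M]_eq = 0.005364 M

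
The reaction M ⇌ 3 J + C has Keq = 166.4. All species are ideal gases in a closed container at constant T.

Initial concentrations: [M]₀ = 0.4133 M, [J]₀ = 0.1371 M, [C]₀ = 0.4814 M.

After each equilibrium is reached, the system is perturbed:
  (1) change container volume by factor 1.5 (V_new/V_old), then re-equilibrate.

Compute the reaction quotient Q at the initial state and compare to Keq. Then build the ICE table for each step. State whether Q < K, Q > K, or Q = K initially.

Q₀ = 0.003002 vs Keq = 166.4 ⇒ Q<K, forward
Step 1:
                  M         J         C
  I          0.4133    0.1371    0.4814
  C         -0.4006     1.202    0.4006
  E         0.01272     1.339     0.882
  solve Keq expr → x = 0.4006; check Q = 166.4
Then change container volume by factor 1.5 (V_new/V_old).
Step 2:
                  M         J         C
  I         0.00848    0.8926     0.588
  C       -0.005792   0.01737  0.005792
  E        0.002688    0.9099    0.5938
  solve Keq expr → x = 0.005792; check Q = 166.4

Q₀ = 0.003002; Q < K (proceeds forward)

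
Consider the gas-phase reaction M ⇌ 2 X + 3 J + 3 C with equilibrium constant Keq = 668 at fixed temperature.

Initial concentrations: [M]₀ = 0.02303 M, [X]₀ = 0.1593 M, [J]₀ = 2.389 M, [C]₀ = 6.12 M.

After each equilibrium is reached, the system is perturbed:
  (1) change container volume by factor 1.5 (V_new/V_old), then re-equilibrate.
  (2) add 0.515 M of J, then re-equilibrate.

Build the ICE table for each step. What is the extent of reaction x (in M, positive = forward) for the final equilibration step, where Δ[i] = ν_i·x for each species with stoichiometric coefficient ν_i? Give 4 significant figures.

Q₀ = 3444 vs Keq = 668 ⇒ Q>K, reverse
Step 1:
                  M         X         J         C
  Initial   0.02303    0.1593     2.389      6.12
  Change     0.0253   -0.0506   -0.0759   -0.0759
  Equil     0.04833    0.1087     2.313     6.044
  solve Keq expr → x = -0.0253; check Q = 668
Then change container volume by factor 1.5 (V_new/V_old).
Step 2:
                  M         X         J         C
  Initial   0.03222   0.07246     1.542     4.029
  Change   -0.02552   0.05104   0.07656   0.07656
  Equil    0.006703    0.1235     1.619     4.106
  solve Keq expr → x = 0.02552; check Q = 668
Then add 0.515 M of J.
Step 3:
                  M         X         J         C
  Initial  0.006703    0.1235     2.134     4.106
  Change   0.005562  -0.01112  -0.01669  -0.01669
  Equil     0.01226    0.1124     2.117     4.089
  solve Keq expr → x = -0.005562; check Q = 668

x = -0.005562 M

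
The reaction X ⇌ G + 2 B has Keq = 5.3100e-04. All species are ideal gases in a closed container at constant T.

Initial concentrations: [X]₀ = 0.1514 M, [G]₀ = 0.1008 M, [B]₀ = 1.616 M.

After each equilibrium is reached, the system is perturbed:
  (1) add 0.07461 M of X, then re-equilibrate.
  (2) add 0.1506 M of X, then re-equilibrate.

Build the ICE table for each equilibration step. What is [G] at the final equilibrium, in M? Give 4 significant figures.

Q₀ = 1.739 vs Keq = 5.3100e-04 ⇒ Q>K, reverse
Step 1:
                    X           G           B
  init         0.1514      0.1008       1.616
  Δ            0.1007     -0.1007     -0.2015
  eq           0.2521  6.6911e-05       1.415
  solve Keq expr → x = -0.1007; check Q = 5.3100e-04
Then add 0.07461 M of X.
Step 2:
                    X           G           B
  init         0.3267  6.6911e-05       1.415
  Δ       -1.9790e-05  1.9790e-05  3.9580e-05
  eq           0.3267  8.6701e-05       1.415
  solve Keq expr → x = 1.9790e-05; check Q = 5.3100e-04
Then add 0.1506 M of X.
Step 3:
                    X           G           B
  init         0.4773  8.6701e-05       1.415
  Δ       -3.9939e-05  3.9939e-05  7.9878e-05
  eq           0.4773  1.2664e-04       1.415
  solve Keq expr → x = 3.9939e-05; check Q = 5.3100e-04

[G]_eq = 1.2664e-04 M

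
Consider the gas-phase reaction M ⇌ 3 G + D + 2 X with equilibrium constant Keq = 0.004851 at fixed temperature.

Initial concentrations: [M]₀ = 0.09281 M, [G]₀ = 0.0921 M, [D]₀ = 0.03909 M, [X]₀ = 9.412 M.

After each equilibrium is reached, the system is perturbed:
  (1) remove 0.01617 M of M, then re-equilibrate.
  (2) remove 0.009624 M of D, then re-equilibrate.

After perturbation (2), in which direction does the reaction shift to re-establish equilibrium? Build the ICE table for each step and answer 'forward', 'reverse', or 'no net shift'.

Direction: forward

Q₀ = 0.02915 vs Keq = 0.004851 ⇒ Q>K, reverse
Step 1:
                   M          G          D          X
  I          0.09281     0.0921    0.03909      9.412
  C          0.01108   -0.03323   -0.01108   -0.02215
  E           0.1039    0.05887    0.02801       9.39
  solve Keq expr → x = -0.01108; check Q = 0.004851
Then remove 0.01617 M of M.
Step 2:
                   M          G          D          X
  I          0.08772    0.05887    0.02801       9.39
  C       8.2852e-04  -0.002486 -8.2852e-04  -0.001657
  E          0.08854    0.05639    0.02719      9.388
  solve Keq expr → x = -8.2852e-04; check Q = 0.004851
Then remove 0.009624 M of D.
Step 3:
                   M          G          D          X
  I          0.08854    0.05639    0.01756      9.388
  C         -0.00201    0.00603    0.00201    0.00402
  E          0.08653    0.06242    0.01957      9.392
  solve Keq expr → x = 0.00201; check Q = 0.004851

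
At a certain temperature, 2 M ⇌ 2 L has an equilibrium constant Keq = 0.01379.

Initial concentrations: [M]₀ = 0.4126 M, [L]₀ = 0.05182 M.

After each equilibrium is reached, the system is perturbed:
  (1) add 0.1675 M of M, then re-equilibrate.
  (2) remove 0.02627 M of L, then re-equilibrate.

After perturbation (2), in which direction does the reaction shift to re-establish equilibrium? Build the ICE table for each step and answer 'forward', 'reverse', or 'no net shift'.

Direction: forward

Q₀ = 0.01577 vs Keq = 0.01379 ⇒ Q>K, reverse
Step 1:
                  M         L
  I          0.4126   0.05182
  C        0.003014 -0.003014
  E          0.4156   0.04881
  solve Keq expr → x = -0.001507; check Q = 0.01379
Then add 0.1675 M of M.
Step 2:
                  M         L
  I          0.5831   0.04881
  C         -0.0176    0.0176
  E          0.5655   0.06641
  solve Keq expr → x = 0.008801; check Q = 0.01379
Then remove 0.02627 M of L.
Step 3:
                  M         L
  I          0.5655   0.04014
  C        -0.02351   0.02351
  E           0.542   0.06365
  solve Keq expr → x = 0.01175; check Q = 0.01379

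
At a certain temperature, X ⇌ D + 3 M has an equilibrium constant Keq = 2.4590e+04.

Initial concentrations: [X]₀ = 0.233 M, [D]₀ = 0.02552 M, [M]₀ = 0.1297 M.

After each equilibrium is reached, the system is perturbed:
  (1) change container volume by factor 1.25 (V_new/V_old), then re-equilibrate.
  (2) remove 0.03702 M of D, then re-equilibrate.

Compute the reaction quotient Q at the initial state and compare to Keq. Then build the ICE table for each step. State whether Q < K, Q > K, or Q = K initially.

Q₀ = 2.3897e-04 vs Keq = 2.4590e+04 ⇒ Q<K, forward
Step 1:
                   X          D          M
  I            0.233    0.02552     0.1297
  C           -0.233      0.233      0.699
  E       5.9826e-06     0.2585     0.8287
  solve Keq expr → x = 0.233; check Q = 2.4590e+04
Then change container volume by factor 1.25 (V_new/V_old).
Step 2:
                   X          D          M
  I       4.7861e-06     0.2068     0.6629
  C       -2.3355e-06 2.3355e-06 7.0065e-06
  E       2.4506e-06     0.2068      0.663
  solve Keq expr → x = 2.3355e-06; check Q = 2.4590e+04
Then remove 0.03702 M of D.
Step 3:
                   X          D          M
  I       2.4506e-06     0.1698      0.663
  C       -4.3864e-07 4.3864e-07 1.3159e-06
  E       2.0119e-06     0.1698      0.663
  solve Keq expr → x = 4.3864e-07; check Q = 2.4590e+04

Q₀ = 2.3897e-04; Q < K (proceeds forward)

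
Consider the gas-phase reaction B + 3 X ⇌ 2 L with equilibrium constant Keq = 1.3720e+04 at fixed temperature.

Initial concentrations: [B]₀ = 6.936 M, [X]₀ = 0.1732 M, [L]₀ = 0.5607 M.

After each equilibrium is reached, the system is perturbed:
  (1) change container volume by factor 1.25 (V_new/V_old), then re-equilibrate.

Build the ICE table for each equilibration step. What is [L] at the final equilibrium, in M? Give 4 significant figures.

[L]_eq = 0.5306 M

Q₀ = 8.724 vs Keq = 1.3720e+04 ⇒ Q<K, forward
Step 1:
                   B          X          L
  Initial      6.936     0.1732     0.5607
  Change    -0.05216    -0.1565     0.1043
  Equil        6.884    0.01673      0.665
  solve Keq expr → x = 0.05216; check Q = 1.3720e+04
Then change container volume by factor 1.25 (V_new/V_old).
Step 2:
                   B          X          L
  Initial      5.507    0.01338      0.532
  Change  7.0619e-04   0.002119  -0.001412
  Equil        5.508     0.0155     0.5306
  solve Keq expr → x = -7.0619e-04; check Q = 1.3720e+04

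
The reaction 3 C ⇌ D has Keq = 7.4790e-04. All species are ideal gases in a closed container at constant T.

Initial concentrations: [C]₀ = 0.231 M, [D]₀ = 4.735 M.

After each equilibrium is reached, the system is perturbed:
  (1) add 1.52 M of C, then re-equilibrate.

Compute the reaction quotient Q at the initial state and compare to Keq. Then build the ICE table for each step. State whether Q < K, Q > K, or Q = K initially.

Q₀ = 384.1; Q > K (proceeds reverse)

Q₀ = 384.1 vs Keq = 7.4790e-04 ⇒ Q>K, reverse
Step 1:
                    C           D
  init          0.231       4.735
  Δ             11.01      -3.671
  eq            11.25       1.064
  solve Keq expr → x = -3.671; check Q = 7.4790e-04
Then add 1.52 M of C.
Step 2:
                    C           D
  init          12.77       1.064
  Δ           -0.7253      0.2418
  eq            12.04       1.305
  solve Keq expr → x = 0.2418; check Q = 7.4790e-04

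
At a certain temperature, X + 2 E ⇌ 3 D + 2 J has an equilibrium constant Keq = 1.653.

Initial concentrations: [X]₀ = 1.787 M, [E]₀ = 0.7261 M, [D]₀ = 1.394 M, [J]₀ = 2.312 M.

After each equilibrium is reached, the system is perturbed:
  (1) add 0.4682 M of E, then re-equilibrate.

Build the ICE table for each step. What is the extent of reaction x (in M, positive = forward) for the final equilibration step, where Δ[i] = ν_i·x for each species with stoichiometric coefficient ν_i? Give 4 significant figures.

x = 0.05342 M

Q₀ = 15.37 vs Keq = 1.653 ⇒ Q>K, reverse
Step 1:
                   X          E          D          J
  Initial      1.787     0.7261      1.394      2.312
  Change      0.1506     0.3013    -0.4519    -0.3013
  Equil        1.938      1.027     0.9421      2.011
  solve Keq expr → x = -0.1506; check Q = 1.653
Then add 0.4682 M of E.
Step 2:
                   X          E          D          J
  Initial      1.938      1.496     0.9421      2.011
  Change    -0.05342    -0.1068     0.1603     0.1068
  Equil        1.884      1.389      1.102      2.118
  solve Keq expr → x = 0.05342; check Q = 1.653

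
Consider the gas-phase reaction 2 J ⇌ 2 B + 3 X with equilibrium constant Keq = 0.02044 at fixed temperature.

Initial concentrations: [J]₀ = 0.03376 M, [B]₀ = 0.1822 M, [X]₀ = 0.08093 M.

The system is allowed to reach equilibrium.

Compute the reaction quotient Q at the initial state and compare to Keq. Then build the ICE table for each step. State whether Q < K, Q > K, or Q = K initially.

Q₀ = 0.01544 vs Keq = 0.02044 ⇒ Q<K, forward
Step 1:
                  J         B         X
  I         0.03376    0.1822   0.08093
  C       -0.002215  0.002215  0.003323
  E         0.03154    0.1844   0.08425
  solve Keq expr → x = 0.001108; check Q = 0.02044

Q₀ = 0.01544; Q < K (proceeds forward)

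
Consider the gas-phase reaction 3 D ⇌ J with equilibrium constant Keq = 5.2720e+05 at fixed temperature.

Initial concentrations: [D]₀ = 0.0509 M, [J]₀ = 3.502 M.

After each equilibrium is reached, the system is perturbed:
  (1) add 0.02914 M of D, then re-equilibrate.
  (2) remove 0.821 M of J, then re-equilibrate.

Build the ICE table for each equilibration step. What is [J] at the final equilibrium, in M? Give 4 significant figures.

Q₀ = 2.6556e+04 vs Keq = 5.2720e+05 ⇒ Q<K, forward
Step 1:
                   D          J
  Initial     0.0509      3.502
  Change    -0.03208    0.01069
  Equil      0.01882      3.513
  solve Keq expr → x = 0.01069; check Q = 5.2720e+05
Then add 0.02914 M of D.
Step 2:
                   D          J
  Initial    0.04796      3.513
  Change    -0.02912   0.009708
  Equil      0.01883      3.522
  solve Keq expr → x = 0.009708; check Q = 5.2720e+05
Then remove 0.821 M of J.
Step 3:
                   D          J
  Initial    0.01883      2.701
  Change   -0.001593 5.3112e-04
  Equil      0.01724      2.702
  solve Keq expr → x = 5.3112e-04; check Q = 5.2720e+05

[J]_eq = 2.702 M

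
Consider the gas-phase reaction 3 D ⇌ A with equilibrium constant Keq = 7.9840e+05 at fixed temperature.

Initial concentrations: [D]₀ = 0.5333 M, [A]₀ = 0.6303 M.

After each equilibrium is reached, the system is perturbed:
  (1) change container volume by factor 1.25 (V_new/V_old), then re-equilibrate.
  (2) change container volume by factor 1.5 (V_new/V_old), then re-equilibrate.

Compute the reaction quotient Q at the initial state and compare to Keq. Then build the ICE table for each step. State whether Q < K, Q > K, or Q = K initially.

Q₀ = 4.156; Q < K (proceeds forward)

Q₀ = 4.156 vs Keq = 7.9840e+05 ⇒ Q<K, forward
Step 1:
                  D         A
  I          0.5333    0.6303
  C         -0.5233    0.1744
  E         0.01003    0.8047
  solve Keq expr → x = 0.1744; check Q = 7.9840e+05
Then change container volume by factor 1.25 (V_new/V_old).
Step 2:
                  D         A
  I        0.008021    0.6438
  C        0.001284 -4.2816e-04
  E        0.009306    0.6434
  solve Keq expr → x = -4.2816e-04; check Q = 7.9840e+05
Then change container volume by factor 1.5 (V_new/V_old).
Step 3:
                  D         A
  I        0.006204    0.4289
  C        0.001921 -6.4047e-04
  E        0.008125    0.4283
  solve Keq expr → x = -6.4047e-04; check Q = 7.9840e+05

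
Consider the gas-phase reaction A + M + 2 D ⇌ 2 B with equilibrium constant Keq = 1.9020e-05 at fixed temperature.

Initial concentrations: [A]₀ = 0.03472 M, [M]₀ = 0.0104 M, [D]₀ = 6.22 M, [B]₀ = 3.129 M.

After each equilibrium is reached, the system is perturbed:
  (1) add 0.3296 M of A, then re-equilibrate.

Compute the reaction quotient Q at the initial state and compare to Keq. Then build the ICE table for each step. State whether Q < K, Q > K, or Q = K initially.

Q₀ = 700.8 vs Keq = 1.9020e-05 ⇒ Q>K, reverse
Step 1:
                   A          M          D          B
  I          0.03472     0.0104       6.22      3.129
  C            1.533      1.533      3.066     -3.066
  E            1.568      1.543      9.286      0.063
  solve Keq expr → x = -1.533; check Q = 1.9020e-05
Then add 0.3296 M of A.
Step 2:
                   A          M          D          B
  I            1.897      1.543      9.286      0.063
  C        -0.003068  -0.003068  -0.006136   0.006136
  E            1.894       1.54       9.28    0.06913
  solve Keq expr → x = 0.003068; check Q = 1.9020e-05

Q₀ = 700.8; Q > K (proceeds reverse)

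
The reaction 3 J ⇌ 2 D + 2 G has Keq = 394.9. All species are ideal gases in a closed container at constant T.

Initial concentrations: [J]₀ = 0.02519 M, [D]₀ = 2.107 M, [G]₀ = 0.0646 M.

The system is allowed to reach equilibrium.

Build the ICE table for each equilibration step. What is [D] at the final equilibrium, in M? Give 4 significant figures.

Q₀ = 1159 vs Keq = 394.9 ⇒ Q>K, reverse
Step 1:
                    J           D           G
  Initial     0.02519       2.107      0.0646
  Change     0.008638   -0.005759   -0.005759
  Equil       0.03383       2.101     0.05884
  solve Keq expr → x = -0.002879; check Q = 394.9

[D]_eq = 2.101 M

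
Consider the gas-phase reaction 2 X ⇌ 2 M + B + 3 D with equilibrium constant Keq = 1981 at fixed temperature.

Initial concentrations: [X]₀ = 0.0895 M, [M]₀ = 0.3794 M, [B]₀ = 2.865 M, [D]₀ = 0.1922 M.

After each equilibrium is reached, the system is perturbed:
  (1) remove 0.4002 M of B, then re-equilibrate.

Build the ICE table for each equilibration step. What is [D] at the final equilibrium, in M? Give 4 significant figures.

Q₀ = 0.3655 vs Keq = 1981 ⇒ Q<K, forward
Step 1:
                  X         M         B         D
  init       0.0895    0.3794     2.865    0.1922
  Δ        -0.08625   0.08625   0.04312    0.1294
  eq       0.003253    0.4656     2.908    0.3216
  solve Keq expr → x = 0.04312; check Q = 1981
Then remove 0.4002 M of B.
Step 2:
                  X         M         B         D
  init     0.003253    0.4656     2.508    0.3216
  Δ       -2.2583e-04 2.2583e-04 1.1291e-04 3.3874e-04
  eq       0.003028    0.4659     2.508    0.3219
  solve Keq expr → x = 1.1291e-04; check Q = 1981

[D]_eq = 0.3219 M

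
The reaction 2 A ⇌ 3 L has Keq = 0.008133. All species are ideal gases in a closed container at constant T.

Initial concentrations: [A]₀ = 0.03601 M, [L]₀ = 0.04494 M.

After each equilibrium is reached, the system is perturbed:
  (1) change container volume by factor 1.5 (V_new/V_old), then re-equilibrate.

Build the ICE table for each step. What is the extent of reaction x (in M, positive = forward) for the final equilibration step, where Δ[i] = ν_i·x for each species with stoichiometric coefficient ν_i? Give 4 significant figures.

Q₀ = 0.06999 vs Keq = 0.008133 ⇒ Q>K, reverse
Step 1:
                   A          L
  Initial    0.03601    0.04494
  Change      0.0122    -0.0183
  Equil      0.04821    0.02664
  solve Keq expr → x = -0.0061; check Q = 0.008133
Then change container volume by factor 1.5 (V_new/V_old).
Step 2:
                   A          L
  Initial    0.03214    0.01776
  Change   -0.001335   0.002003
  Equil      0.03081    0.01976
  solve Keq expr → x = 6.6766e-04; check Q = 0.008133

x = 6.6766e-04 M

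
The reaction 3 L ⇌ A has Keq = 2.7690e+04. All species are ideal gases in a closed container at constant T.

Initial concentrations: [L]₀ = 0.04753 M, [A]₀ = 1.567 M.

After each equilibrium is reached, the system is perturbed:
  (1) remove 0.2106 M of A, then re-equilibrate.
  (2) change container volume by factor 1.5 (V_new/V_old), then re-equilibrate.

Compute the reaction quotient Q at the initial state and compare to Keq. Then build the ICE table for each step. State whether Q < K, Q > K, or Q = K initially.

Q₀ = 1.4594e+04 vs Keq = 2.7690e+04 ⇒ Q<K, forward
Step 1:
                  L         A
  init      0.04753     1.567
  Δ       -0.009113  0.003038
  eq        0.03842      1.57
  solve Keq expr → x = 0.003038; check Q = 2.7690e+04
Then remove 0.2106 M of A.
Step 2:
                  L         A
  init      0.03842     1.359
  Δ       -0.001795 5.9849e-04
  eq        0.03662      1.36
  solve Keq expr → x = 5.9849e-04; check Q = 2.7690e+04
Then change container volume by factor 1.5 (V_new/V_old).
Step 3:
                  L         A
  init      0.02441    0.9067
  Δ        0.007548 -0.002516
  eq        0.03196    0.9042
  solve Keq expr → x = -0.002516; check Q = 2.7690e+04

Q₀ = 1.4594e+04; Q < K (proceeds forward)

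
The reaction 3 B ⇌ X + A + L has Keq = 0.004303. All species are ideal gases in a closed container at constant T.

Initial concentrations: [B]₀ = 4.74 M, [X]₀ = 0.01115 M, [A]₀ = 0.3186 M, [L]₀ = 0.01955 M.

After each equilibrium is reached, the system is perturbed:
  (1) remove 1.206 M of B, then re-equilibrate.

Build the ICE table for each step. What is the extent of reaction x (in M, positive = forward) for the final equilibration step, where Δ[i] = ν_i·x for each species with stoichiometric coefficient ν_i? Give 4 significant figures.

Q₀ = 6.5213e-07 vs Keq = 0.004303 ⇒ Q<K, forward
Step 1:
                   B          X          A          L
  init          4.74    0.01115     0.3186    0.01955
  Δ           -1.353     0.4509     0.4509     0.4509
  eq           3.387      0.462     0.7695     0.4704
  solve Keq expr → x = 0.4509; check Q = 0.004303
Then remove 1.206 M of B.
Step 2:
                   B          X          A          L
  init         2.181      0.462     0.7695     0.4704
  Δ           0.3867    -0.1289    -0.1289    -0.1289
  eq           2.568     0.3331     0.6406     0.3415
  solve Keq expr → x = -0.1289; check Q = 0.004303

x = -0.1289 M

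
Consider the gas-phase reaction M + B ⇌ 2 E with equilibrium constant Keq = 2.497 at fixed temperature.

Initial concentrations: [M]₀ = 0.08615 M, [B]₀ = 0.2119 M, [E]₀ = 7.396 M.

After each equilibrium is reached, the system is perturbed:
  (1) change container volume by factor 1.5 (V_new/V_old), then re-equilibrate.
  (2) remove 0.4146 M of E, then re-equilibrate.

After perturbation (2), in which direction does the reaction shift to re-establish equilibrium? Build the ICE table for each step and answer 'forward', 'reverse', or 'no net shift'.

Q₀ = 2996 vs Keq = 2.497 ⇒ Q>K, reverse
Step 1:
                  M         B         E
  init      0.08615    0.2119     7.396
  Δ               2         2    -4.001
  eq          2.087     2.212     3.395
  solve Keq expr → x = -2; check Q = 2.497
Then change container volume by factor 1.5 (V_new/V_old).
Step 2:
                  M         B         E
  init        1.391     1.475     2.263
  Δ               0         0         0
  eq          1.391     1.475     2.263
  solve Keq expr → x = 0; check Q = 2.497
Then remove 0.4146 M of E.
Step 3:
                  M         B         E
  init        1.391     1.475     1.849
  Δ         -0.1158   -0.1158    0.2316
  eq          1.275     1.359      2.08
  solve Keq expr → x = 0.1158; check Q = 2.497

Direction: forward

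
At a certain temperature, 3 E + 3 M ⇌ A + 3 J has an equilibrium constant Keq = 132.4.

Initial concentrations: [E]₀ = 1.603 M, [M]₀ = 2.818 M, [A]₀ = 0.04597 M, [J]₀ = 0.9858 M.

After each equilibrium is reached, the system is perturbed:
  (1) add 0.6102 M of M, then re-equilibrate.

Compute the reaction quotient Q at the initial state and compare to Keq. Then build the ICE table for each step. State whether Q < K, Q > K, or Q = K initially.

Q₀ = 4.7777e-04; Q < K (proceeds forward)

Q₀ = 4.7777e-04 vs Keq = 132.4 ⇒ Q<K, forward
Step 1:
                  E         M         A         J
  I           1.603     2.818   0.04597    0.9858
  C          -1.354    -1.354    0.4515     1.354
  E          0.2486     1.464    0.4974      2.34
  solve Keq expr → x = 0.4515; check Q = 132.4
Then add 0.6102 M of M.
Step 2:
                  E         M         A         J
  I          0.2486     2.074    0.4974      2.34
  C        -0.06069  -0.06069   0.02023   0.06069
  E          0.1879     2.013    0.5177     2.401
  solve Keq expr → x = 0.02023; check Q = 132.4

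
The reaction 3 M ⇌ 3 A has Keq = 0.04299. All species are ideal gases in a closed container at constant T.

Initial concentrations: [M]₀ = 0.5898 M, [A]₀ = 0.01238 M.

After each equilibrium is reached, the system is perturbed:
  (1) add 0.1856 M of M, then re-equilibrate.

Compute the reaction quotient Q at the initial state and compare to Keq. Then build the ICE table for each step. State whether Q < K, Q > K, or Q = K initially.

Q₀ = 9.2480e-06 vs Keq = 0.04299 ⇒ Q<K, forward
Step 1:
                    M           A
  init         0.5898     0.01238
  Δ           -0.1438      0.1438
  eq            0.446      0.1562
  solve Keq expr → x = 0.04795; check Q = 0.04299
Then add 0.1856 M of M.
Step 2:
                    M           A
  init         0.6316      0.1562
  Δ          -0.04815     0.04815
  eq           0.5834      0.2044
  solve Keq expr → x = 0.01605; check Q = 0.04299

Q₀ = 9.2480e-06; Q < K (proceeds forward)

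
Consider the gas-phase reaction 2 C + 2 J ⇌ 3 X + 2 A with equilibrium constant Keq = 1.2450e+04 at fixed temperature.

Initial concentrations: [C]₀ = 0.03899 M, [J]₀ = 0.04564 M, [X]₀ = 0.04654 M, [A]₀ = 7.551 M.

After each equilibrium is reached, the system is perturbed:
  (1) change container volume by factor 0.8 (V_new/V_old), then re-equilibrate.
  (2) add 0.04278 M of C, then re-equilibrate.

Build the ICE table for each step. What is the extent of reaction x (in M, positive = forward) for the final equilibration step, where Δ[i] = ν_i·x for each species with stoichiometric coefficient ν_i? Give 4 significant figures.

x = 0.005781 M

Q₀ = 1815 vs Keq = 1.2450e+04 ⇒ Q<K, forward
Step 1:
                    C           J           X           A
  Initial     0.03899     0.04564     0.04654       7.551
  Change    -0.009987   -0.009987     0.01498    0.009987
  Equil         0.029     0.03565     0.06152       7.561
  solve Keq expr → x = 0.004994; check Q = 1.2450e+04
Then change container volume by factor 0.8 (V_new/V_old).
Step 2:
                    C           J           X           A
  Initial     0.03625     0.04457      0.0769       9.451
  Change     0.001414    0.001414    -0.00212   -0.001414
  Equil       0.03767     0.04598     0.07478        9.45
  solve Keq expr → x = -7.0682e-04; check Q = 1.2450e+04
Then add 0.04278 M of C.
Step 3:
                    C           J           X           A
  Initial     0.08045     0.04598     0.07478        9.45
  Change     -0.01156    -0.01156     0.01734     0.01156
  Equil       0.06889     0.03442     0.09212       9.461
  solve Keq expr → x = 0.005781; check Q = 1.2450e+04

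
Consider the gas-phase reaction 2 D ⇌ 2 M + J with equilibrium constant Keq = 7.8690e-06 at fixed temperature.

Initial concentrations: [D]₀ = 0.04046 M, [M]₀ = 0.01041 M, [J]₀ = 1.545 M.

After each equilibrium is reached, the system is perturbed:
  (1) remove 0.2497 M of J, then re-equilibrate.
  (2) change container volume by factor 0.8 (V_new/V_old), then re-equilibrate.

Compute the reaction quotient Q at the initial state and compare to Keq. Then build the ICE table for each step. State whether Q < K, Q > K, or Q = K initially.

Q₀ = 0.1023 vs Keq = 7.8690e-06 ⇒ Q>K, reverse
Step 1:
                   D          M          J
  init       0.04046    0.01041      1.545
  Δ           0.0103    -0.0103  -0.005148
  eq         0.05076 1.1474e-04       1.54
  solve Keq expr → x = -0.005148; check Q = 7.8690e-06
Then remove 0.2497 M of J.
Step 2:
                   D          M          J
  init       0.05076 1.1474e-04       1.29
  Δ       -1.0586e-05 1.0586e-05 5.2930e-06
  eq         0.05074 1.2532e-04       1.29
  solve Keq expr → x = 5.2930e-06; check Q = 7.8690e-06
Then change container volume by factor 0.8 (V_new/V_old).
Step 3:
                   D          M          J
  init       0.06343 1.5665e-04      1.613
  Δ       1.6501e-05 -1.6501e-05 -8.2507e-06
  eq         0.06345 1.4015e-04      1.613
  solve Keq expr → x = -8.2507e-06; check Q = 7.8690e-06

Q₀ = 0.1023; Q > K (proceeds reverse)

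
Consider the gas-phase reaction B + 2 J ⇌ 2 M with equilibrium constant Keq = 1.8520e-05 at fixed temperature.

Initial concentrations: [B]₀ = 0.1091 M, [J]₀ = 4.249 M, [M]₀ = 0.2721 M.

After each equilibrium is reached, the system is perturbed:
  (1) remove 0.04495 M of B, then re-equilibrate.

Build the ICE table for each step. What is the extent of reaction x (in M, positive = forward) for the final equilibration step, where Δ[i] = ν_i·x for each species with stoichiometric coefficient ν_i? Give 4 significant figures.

Q₀ = 0.03759 vs Keq = 1.8520e-05 ⇒ Q>K, reverse
Step 1:
                  B         J         M
  I          0.1091     4.249    0.2721
  C          0.1313    0.2626   -0.2626
  E          0.2404     4.512  0.009519
  solve Keq expr → x = -0.1313; check Q = 1.8520e-05
Then remove 0.04495 M of B.
Step 2:
                  B         J         M
  I          0.1954     4.512  0.009519
  C       4.6206e-04 9.2412e-04 -9.2412e-04
  E          0.1959     4.513  0.008595
  solve Keq expr → x = -4.6206e-04; check Q = 1.8520e-05

x = -4.6206e-04 M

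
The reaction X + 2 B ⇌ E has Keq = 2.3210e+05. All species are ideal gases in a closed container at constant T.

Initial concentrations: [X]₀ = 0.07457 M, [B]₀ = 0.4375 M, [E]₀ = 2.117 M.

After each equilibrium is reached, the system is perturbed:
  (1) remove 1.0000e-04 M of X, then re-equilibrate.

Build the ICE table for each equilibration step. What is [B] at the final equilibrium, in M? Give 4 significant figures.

[B]_eq = 0.2888 M

Q₀ = 148.3 vs Keq = 2.3210e+05 ⇒ Q<K, forward
Step 1:
                    X           B           E
  init        0.07457      0.4375       2.117
  Δ          -0.07446     -0.1489     0.07446
  eq       1.1337e-04      0.2886       2.191
  solve Keq expr → x = 0.07446; check Q = 2.3210e+05
Then remove 1.0000e-04 M of X.
Step 2:
                    X           B           E
  init     1.3372e-05      0.2886       2.191
  Δ        9.9838e-05  1.9968e-04 -9.9838e-05
  eq       1.1321e-04      0.2888       2.191
  solve Keq expr → x = -9.9838e-05; check Q = 2.3210e+05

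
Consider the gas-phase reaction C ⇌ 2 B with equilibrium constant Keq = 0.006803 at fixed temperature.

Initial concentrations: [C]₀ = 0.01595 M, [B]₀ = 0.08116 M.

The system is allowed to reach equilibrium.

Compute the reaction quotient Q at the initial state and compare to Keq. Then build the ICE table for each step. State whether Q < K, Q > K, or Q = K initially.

Q₀ = 0.413; Q > K (proceeds reverse)

Q₀ = 0.413 vs Keq = 0.006803 ⇒ Q>K, reverse
Step 1:
                   C          B
  Initial    0.01595    0.08116
  Change     0.03159   -0.06318
  Equil      0.04754    0.01798
  solve Keq expr → x = -0.03159; check Q = 0.006803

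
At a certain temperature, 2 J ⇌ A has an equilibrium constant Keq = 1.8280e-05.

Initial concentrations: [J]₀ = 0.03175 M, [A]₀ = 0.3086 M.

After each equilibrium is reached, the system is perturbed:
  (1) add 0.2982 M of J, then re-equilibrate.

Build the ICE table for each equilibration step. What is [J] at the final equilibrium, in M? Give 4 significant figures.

[J]_eq = 0.9471 M

Q₀ = 306.1 vs Keq = 1.8280e-05 ⇒ Q>K, reverse
Step 1:
                    J           A
  init        0.03175      0.3086
  Δ            0.6172     -0.3086
  eq           0.6489  7.6980e-06
  solve Keq expr → x = -0.3086; check Q = 1.8280e-05
Then add 0.2982 M of J.
Step 2:
                    J           A
  init         0.9471  7.6980e-06
  Δ       -1.7399e-05  8.6997e-06
  eq           0.9471  1.6398e-05
  solve Keq expr → x = 8.6997e-06; check Q = 1.8280e-05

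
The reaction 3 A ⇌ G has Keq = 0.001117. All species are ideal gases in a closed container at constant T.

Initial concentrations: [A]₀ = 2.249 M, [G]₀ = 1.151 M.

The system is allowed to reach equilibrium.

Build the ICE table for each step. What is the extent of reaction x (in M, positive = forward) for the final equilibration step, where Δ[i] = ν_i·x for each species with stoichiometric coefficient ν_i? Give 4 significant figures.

Q₀ = 0.1012 vs Keq = 0.001117 ⇒ Q>K, reverse
Step 1:
                  A         G
  Initial     2.249     1.151
  Change      2.975   -0.9917
  Equil       5.224    0.1593
  solve Keq expr → x = -0.9917; check Q = 0.001117

x = -0.9917 M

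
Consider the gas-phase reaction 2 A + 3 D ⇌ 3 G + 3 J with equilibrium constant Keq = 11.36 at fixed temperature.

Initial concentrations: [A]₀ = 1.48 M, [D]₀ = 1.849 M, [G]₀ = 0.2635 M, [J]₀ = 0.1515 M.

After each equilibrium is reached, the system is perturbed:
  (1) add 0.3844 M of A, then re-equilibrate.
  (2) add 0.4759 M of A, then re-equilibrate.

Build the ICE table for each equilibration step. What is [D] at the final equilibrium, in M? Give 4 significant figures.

[D]_eq = 0.654 M

Q₀ = 4.5946e-06 vs Keq = 11.36 ⇒ Q<K, forward
Step 1:
                  A         D         G         J
  I            1.48     1.849    0.2635    0.1515
  C         -0.6929    -1.039     1.039     1.039
  E          0.7871    0.8096     1.303     1.191
  solve Keq expr → x = 0.3465; check Q = 11.36
Then add 0.3844 M of A.
Step 2:
                  A         D         G         J
  I           1.171    0.8096     1.303     1.191
  C        -0.05443  -0.08165   0.08165   0.08165
  E           1.117     0.728     1.385     1.273
  solve Keq expr → x = 0.02722; check Q = 11.36
Then add 0.4759 M of A.
Step 3:
                  A         D         G         J
  I           1.593     0.728     1.385     1.273
  C         -0.0493  -0.07395   0.07395   0.07395
  E           1.544     0.654     1.458     1.346
  solve Keq expr → x = 0.02465; check Q = 11.36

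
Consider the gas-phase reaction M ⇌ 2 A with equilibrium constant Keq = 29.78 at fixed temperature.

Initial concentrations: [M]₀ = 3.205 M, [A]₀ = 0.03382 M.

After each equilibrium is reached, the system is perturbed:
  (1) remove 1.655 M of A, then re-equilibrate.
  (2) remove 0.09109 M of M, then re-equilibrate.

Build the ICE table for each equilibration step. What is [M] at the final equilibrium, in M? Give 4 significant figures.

Q₀ = 3.5688e-04 vs Keq = 29.78 ⇒ Q<K, forward
Step 1:
                   M          A
  I            3.205    0.03382
  C           -2.412      4.825
  E           0.7927      4.859
  solve Keq expr → x = 2.412; check Q = 29.78
Then remove 1.655 M of A.
Step 2:
                   M          A
  I           0.7927      3.204
  C          -0.3045     0.6091
  E           0.4881      3.813
  solve Keq expr → x = 0.3045; check Q = 29.78
Then remove 0.09109 M of M.
Step 3:
                   M          A
  I            0.397      3.813
  C          0.06057    -0.1211
  E           0.4576      3.691
  solve Keq expr → x = -0.06057; check Q = 29.78

[M]_eq = 0.4576 M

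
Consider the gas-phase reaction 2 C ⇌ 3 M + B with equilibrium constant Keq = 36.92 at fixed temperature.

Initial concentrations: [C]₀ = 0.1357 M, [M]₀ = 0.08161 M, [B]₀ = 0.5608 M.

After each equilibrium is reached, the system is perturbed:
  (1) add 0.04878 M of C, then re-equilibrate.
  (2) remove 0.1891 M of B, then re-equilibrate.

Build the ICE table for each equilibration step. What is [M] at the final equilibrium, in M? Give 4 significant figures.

[M]_eq = 0.3272 M

Q₀ = 0.01655 vs Keq = 36.92 ⇒ Q<K, forward
Step 1:
                  C         M         B
  I          0.1357   0.08161    0.5608
  C         -0.1186    0.1779   0.05929
  E         0.01713    0.2595    0.6201
  solve Keq expr → x = 0.05929; check Q = 36.92
Then add 0.04878 M of C.
Step 2:
                  C         M         B
  I         0.06591    0.2595    0.6201
  C        -0.04181   0.06272   0.02091
  E          0.0241    0.3222     0.641
  solve Keq expr → x = 0.02091; check Q = 36.92
Then remove 0.1891 M of B.
Step 3:
                  C         M         B
  I          0.0241    0.3222    0.4519
  C       -0.003351  0.005026  0.001675
  E         0.02075    0.3272    0.4536
  solve Keq expr → x = 0.001675; check Q = 36.92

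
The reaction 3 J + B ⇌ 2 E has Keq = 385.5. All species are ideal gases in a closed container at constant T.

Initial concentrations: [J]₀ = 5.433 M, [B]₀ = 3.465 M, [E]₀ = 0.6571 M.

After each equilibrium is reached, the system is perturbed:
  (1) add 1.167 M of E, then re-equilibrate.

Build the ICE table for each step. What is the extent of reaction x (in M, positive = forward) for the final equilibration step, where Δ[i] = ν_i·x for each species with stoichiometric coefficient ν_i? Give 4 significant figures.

x = -0.01685 M

Q₀ = 7.7703e-04 vs Keq = 385.5 ⇒ Q<K, forward
Step 1:
                    J           B           E
  init          5.433       3.465      0.6571
  Δ            -5.142      -1.714       3.428
  eq           0.2913       1.751       4.085
  solve Keq expr → x = 1.714; check Q = 385.5
Then add 1.167 M of E.
Step 2:
                    J           B           E
  init         0.2913       1.751       5.252
  Δ           0.05056     0.01685    -0.03371
  eq           0.3419       1.768       5.218
  solve Keq expr → x = -0.01685; check Q = 385.5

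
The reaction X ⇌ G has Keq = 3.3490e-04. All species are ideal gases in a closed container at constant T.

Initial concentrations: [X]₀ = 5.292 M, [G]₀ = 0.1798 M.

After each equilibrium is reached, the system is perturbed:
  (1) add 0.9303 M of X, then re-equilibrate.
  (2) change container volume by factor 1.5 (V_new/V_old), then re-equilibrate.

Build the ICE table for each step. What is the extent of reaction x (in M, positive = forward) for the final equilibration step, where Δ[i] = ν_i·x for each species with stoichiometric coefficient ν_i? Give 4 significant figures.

Q₀ = 0.03398 vs Keq = 3.3490e-04 ⇒ Q>K, reverse
Step 1:
                    X           G
  init          5.292      0.1798
  Δ             0.178      -0.178
  eq             5.47    0.001832
  solve Keq expr → x = -0.178; check Q = 3.3490e-04
Then add 0.9303 M of X.
Step 2:
                    X           G
  init            6.4    0.001832
  Δ       -3.1145e-04  3.1145e-04
  eq              6.4    0.002143
  solve Keq expr → x = 3.1145e-04; check Q = 3.3490e-04
Then change container volume by factor 1.5 (V_new/V_old).
Step 3:
                    X           G
  init          4.267    0.001429
  Δ                 0           0
  eq            4.267    0.001429
  solve Keq expr → x = 0; check Q = 3.3490e-04

x = 0 M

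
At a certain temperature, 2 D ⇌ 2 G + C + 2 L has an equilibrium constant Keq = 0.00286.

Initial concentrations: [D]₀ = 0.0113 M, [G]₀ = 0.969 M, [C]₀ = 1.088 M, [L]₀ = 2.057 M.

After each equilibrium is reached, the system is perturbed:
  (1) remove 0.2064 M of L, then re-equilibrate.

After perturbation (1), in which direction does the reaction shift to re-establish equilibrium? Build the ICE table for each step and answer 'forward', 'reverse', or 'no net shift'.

Q₀ = 3.3852e+04 vs Keq = 0.00286 ⇒ Q>K, reverse
Step 1:
                    D           G           C           L
  I            0.0113       0.969       1.088       2.057
  C            0.9144     -0.9144     -0.4572     -0.9144
  E            0.9257     0.05456      0.6308       1.143
  solve Keq expr → x = -0.4572; check Q = 0.00286
Then remove 0.2064 M of L.
Step 2:
                    D           G           C           L
  I            0.9257     0.05456      0.6308      0.9362
  C          -0.01031     0.01031    0.005153     0.01031
  E            0.9154     0.06486      0.6359      0.9465
  solve Keq expr → x = 0.005153; check Q = 0.00286

Direction: forward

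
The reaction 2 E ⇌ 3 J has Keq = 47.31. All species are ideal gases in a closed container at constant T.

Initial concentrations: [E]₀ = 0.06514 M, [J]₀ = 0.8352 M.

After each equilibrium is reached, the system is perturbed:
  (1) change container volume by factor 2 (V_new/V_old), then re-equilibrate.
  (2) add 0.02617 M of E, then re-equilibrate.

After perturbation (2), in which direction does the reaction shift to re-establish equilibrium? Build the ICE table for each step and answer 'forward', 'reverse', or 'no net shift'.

Q₀ = 137.3 vs Keq = 47.31 ⇒ Q>K, reverse
Step 1:
                  E         J
  Initial   0.06514    0.8352
  Change    0.03541  -0.05312
  Equil      0.1006    0.7821
  solve Keq expr → x = -0.01771; check Q = 47.31
Then change container volume by factor 2 (V_new/V_old).
Step 2:
                  E         J
  Initial   0.05028     0.391
  Change    -0.0122    0.0183
  Equil     0.03808    0.4093
  solve Keq expr → x = 0.006101; check Q = 47.31
Then add 0.02617 M of E.
Step 3:
                  E         J
  Initial   0.06425    0.4093
  Change   -0.02157   0.03235
  Equil     0.04268    0.4417
  solve Keq expr → x = 0.01078; check Q = 47.31

Direction: forward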